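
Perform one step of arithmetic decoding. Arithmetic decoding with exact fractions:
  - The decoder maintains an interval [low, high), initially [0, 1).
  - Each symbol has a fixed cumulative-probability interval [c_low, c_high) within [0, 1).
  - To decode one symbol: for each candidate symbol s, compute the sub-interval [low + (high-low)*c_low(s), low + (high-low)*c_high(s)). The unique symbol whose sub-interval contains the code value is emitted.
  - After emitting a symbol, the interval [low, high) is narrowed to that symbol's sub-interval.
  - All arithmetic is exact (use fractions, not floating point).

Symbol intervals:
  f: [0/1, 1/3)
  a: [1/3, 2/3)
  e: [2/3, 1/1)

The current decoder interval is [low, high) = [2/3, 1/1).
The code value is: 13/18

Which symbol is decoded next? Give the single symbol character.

Interval width = high − low = 1/1 − 2/3 = 1/3
Scaled code = (code − low) / width = (13/18 − 2/3) / 1/3 = 1/6
  f: [0/1, 1/3) ← scaled code falls here ✓
  a: [1/3, 2/3) 
  e: [2/3, 1/1) 

Answer: f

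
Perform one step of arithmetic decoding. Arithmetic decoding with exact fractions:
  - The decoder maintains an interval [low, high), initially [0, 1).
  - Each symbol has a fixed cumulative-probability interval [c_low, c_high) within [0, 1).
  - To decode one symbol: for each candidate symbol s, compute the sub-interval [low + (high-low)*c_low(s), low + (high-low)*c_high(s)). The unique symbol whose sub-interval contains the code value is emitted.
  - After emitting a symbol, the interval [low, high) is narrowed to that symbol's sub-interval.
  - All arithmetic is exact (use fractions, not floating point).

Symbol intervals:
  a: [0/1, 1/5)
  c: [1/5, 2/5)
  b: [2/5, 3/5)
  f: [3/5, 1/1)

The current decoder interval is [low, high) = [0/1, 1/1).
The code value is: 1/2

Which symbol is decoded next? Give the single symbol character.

Answer: b

Derivation:
Interval width = high − low = 1/1 − 0/1 = 1/1
Scaled code = (code − low) / width = (1/2 − 0/1) / 1/1 = 1/2
  a: [0/1, 1/5) 
  c: [1/5, 2/5) 
  b: [2/5, 3/5) ← scaled code falls here ✓
  f: [3/5, 1/1) 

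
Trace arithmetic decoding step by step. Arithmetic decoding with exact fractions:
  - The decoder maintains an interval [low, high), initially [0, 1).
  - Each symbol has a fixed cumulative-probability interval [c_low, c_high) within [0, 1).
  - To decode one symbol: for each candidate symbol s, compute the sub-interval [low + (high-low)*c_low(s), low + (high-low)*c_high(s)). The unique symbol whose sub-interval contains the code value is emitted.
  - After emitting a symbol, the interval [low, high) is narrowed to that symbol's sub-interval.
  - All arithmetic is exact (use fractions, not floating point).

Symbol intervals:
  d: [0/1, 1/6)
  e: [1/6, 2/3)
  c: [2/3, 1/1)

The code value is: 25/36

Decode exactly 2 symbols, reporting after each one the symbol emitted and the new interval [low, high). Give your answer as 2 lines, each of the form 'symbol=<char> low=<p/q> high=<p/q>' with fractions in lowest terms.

Answer: symbol=c low=2/3 high=1/1
symbol=d low=2/3 high=13/18

Derivation:
Step 1: interval [0/1, 1/1), width = 1/1 - 0/1 = 1/1
  'd': [0/1 + 1/1*0/1, 0/1 + 1/1*1/6) = [0/1, 1/6)
  'e': [0/1 + 1/1*1/6, 0/1 + 1/1*2/3) = [1/6, 2/3)
  'c': [0/1 + 1/1*2/3, 0/1 + 1/1*1/1) = [2/3, 1/1) <- contains code 25/36
  emit 'c', narrow to [2/3, 1/1)
Step 2: interval [2/3, 1/1), width = 1/1 - 2/3 = 1/3
  'd': [2/3 + 1/3*0/1, 2/3 + 1/3*1/6) = [2/3, 13/18) <- contains code 25/36
  'e': [2/3 + 1/3*1/6, 2/3 + 1/3*2/3) = [13/18, 8/9)
  'c': [2/3 + 1/3*2/3, 2/3 + 1/3*1/1) = [8/9, 1/1)
  emit 'd', narrow to [2/3, 13/18)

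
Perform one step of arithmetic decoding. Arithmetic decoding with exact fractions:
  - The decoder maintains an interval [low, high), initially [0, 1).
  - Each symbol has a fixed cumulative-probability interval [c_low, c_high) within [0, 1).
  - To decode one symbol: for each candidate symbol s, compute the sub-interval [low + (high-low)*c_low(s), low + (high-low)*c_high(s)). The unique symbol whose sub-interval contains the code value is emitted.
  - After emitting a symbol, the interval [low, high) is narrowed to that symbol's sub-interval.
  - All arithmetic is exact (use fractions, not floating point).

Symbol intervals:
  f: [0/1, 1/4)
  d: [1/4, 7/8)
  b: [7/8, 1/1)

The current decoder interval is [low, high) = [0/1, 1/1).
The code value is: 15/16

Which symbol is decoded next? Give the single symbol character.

Answer: b

Derivation:
Interval width = high − low = 1/1 − 0/1 = 1/1
Scaled code = (code − low) / width = (15/16 − 0/1) / 1/1 = 15/16
  f: [0/1, 1/4) 
  d: [1/4, 7/8) 
  b: [7/8, 1/1) ← scaled code falls here ✓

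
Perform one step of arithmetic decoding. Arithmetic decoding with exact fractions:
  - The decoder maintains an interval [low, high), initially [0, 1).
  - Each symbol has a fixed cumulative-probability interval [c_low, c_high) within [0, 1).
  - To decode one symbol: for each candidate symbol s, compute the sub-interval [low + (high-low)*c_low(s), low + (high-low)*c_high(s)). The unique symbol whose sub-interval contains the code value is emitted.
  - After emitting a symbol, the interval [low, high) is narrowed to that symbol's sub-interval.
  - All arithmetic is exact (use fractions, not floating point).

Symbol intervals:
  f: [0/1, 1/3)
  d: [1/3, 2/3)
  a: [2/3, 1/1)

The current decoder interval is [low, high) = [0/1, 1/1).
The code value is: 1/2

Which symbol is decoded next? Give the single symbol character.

Interval width = high − low = 1/1 − 0/1 = 1/1
Scaled code = (code − low) / width = (1/2 − 0/1) / 1/1 = 1/2
  f: [0/1, 1/3) 
  d: [1/3, 2/3) ← scaled code falls here ✓
  a: [2/3, 1/1) 

Answer: d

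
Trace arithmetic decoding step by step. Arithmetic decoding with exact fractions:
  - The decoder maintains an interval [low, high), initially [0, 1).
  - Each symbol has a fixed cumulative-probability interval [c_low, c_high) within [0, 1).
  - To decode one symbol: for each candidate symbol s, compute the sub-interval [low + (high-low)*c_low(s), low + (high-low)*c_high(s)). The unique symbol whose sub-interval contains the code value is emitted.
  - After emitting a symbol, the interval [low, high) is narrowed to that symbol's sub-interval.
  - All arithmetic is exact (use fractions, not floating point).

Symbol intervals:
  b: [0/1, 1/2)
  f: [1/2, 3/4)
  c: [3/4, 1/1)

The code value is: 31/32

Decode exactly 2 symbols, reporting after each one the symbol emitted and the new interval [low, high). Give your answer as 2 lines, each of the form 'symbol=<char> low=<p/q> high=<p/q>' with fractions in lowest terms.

Answer: symbol=c low=3/4 high=1/1
symbol=c low=15/16 high=1/1

Derivation:
Step 1: interval [0/1, 1/1), width = 1/1 - 0/1 = 1/1
  'b': [0/1 + 1/1*0/1, 0/1 + 1/1*1/2) = [0/1, 1/2)
  'f': [0/1 + 1/1*1/2, 0/1 + 1/1*3/4) = [1/2, 3/4)
  'c': [0/1 + 1/1*3/4, 0/1 + 1/1*1/1) = [3/4, 1/1) <- contains code 31/32
  emit 'c', narrow to [3/4, 1/1)
Step 2: interval [3/4, 1/1), width = 1/1 - 3/4 = 1/4
  'b': [3/4 + 1/4*0/1, 3/4 + 1/4*1/2) = [3/4, 7/8)
  'f': [3/4 + 1/4*1/2, 3/4 + 1/4*3/4) = [7/8, 15/16)
  'c': [3/4 + 1/4*3/4, 3/4 + 1/4*1/1) = [15/16, 1/1) <- contains code 31/32
  emit 'c', narrow to [15/16, 1/1)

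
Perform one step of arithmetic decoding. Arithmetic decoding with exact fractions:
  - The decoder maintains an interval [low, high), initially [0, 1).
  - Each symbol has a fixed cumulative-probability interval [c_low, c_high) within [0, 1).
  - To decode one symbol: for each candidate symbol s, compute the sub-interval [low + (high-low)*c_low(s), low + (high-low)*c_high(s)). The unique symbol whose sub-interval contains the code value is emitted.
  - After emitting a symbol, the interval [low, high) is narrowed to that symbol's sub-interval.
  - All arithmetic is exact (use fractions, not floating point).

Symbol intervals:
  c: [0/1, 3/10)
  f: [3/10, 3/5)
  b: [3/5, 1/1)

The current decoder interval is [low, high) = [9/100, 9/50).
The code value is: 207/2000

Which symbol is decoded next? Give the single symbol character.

Interval width = high − low = 9/50 − 9/100 = 9/100
Scaled code = (code − low) / width = (207/2000 − 9/100) / 9/100 = 3/20
  c: [0/1, 3/10) ← scaled code falls here ✓
  f: [3/10, 3/5) 
  b: [3/5, 1/1) 

Answer: c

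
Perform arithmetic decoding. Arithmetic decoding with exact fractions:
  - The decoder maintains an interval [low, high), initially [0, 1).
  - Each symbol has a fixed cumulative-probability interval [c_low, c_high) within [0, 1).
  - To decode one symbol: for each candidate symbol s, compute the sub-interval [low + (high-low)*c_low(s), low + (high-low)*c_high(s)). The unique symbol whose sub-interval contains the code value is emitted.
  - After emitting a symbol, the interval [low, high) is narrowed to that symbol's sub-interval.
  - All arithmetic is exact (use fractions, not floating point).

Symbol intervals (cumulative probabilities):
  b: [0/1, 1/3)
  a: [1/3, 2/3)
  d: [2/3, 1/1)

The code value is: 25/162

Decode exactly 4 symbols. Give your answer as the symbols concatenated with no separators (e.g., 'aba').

Step 1: interval [0/1, 1/1), width = 1/1 - 0/1 = 1/1
  'b': [0/1 + 1/1*0/1, 0/1 + 1/1*1/3) = [0/1, 1/3) <- contains code 25/162
  'a': [0/1 + 1/1*1/3, 0/1 + 1/1*2/3) = [1/3, 2/3)
  'd': [0/1 + 1/1*2/3, 0/1 + 1/1*1/1) = [2/3, 1/1)
  emit 'b', narrow to [0/1, 1/3)
Step 2: interval [0/1, 1/3), width = 1/3 - 0/1 = 1/3
  'b': [0/1 + 1/3*0/1, 0/1 + 1/3*1/3) = [0/1, 1/9)
  'a': [0/1 + 1/3*1/3, 0/1 + 1/3*2/3) = [1/9, 2/9) <- contains code 25/162
  'd': [0/1 + 1/3*2/3, 0/1 + 1/3*1/1) = [2/9, 1/3)
  emit 'a', narrow to [1/9, 2/9)
Step 3: interval [1/9, 2/9), width = 2/9 - 1/9 = 1/9
  'b': [1/9 + 1/9*0/1, 1/9 + 1/9*1/3) = [1/9, 4/27)
  'a': [1/9 + 1/9*1/3, 1/9 + 1/9*2/3) = [4/27, 5/27) <- contains code 25/162
  'd': [1/9 + 1/9*2/3, 1/9 + 1/9*1/1) = [5/27, 2/9)
  emit 'a', narrow to [4/27, 5/27)
Step 4: interval [4/27, 5/27), width = 5/27 - 4/27 = 1/27
  'b': [4/27 + 1/27*0/1, 4/27 + 1/27*1/3) = [4/27, 13/81) <- contains code 25/162
  'a': [4/27 + 1/27*1/3, 4/27 + 1/27*2/3) = [13/81, 14/81)
  'd': [4/27 + 1/27*2/3, 4/27 + 1/27*1/1) = [14/81, 5/27)
  emit 'b', narrow to [4/27, 13/81)

Answer: baab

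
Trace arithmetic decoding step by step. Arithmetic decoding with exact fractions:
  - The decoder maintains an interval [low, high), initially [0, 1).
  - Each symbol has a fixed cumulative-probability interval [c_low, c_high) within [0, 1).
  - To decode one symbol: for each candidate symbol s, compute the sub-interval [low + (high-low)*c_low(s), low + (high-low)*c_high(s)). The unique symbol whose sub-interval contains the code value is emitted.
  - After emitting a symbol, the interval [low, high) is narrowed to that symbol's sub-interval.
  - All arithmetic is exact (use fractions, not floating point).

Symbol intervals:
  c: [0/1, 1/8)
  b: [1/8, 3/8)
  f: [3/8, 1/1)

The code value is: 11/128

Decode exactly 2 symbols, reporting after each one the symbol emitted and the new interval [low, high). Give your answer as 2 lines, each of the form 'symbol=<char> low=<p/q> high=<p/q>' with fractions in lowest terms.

Answer: symbol=c low=0/1 high=1/8
symbol=f low=3/64 high=1/8

Derivation:
Step 1: interval [0/1, 1/1), width = 1/1 - 0/1 = 1/1
  'c': [0/1 + 1/1*0/1, 0/1 + 1/1*1/8) = [0/1, 1/8) <- contains code 11/128
  'b': [0/1 + 1/1*1/8, 0/1 + 1/1*3/8) = [1/8, 3/8)
  'f': [0/1 + 1/1*3/8, 0/1 + 1/1*1/1) = [3/8, 1/1)
  emit 'c', narrow to [0/1, 1/8)
Step 2: interval [0/1, 1/8), width = 1/8 - 0/1 = 1/8
  'c': [0/1 + 1/8*0/1, 0/1 + 1/8*1/8) = [0/1, 1/64)
  'b': [0/1 + 1/8*1/8, 0/1 + 1/8*3/8) = [1/64, 3/64)
  'f': [0/1 + 1/8*3/8, 0/1 + 1/8*1/1) = [3/64, 1/8) <- contains code 11/128
  emit 'f', narrow to [3/64, 1/8)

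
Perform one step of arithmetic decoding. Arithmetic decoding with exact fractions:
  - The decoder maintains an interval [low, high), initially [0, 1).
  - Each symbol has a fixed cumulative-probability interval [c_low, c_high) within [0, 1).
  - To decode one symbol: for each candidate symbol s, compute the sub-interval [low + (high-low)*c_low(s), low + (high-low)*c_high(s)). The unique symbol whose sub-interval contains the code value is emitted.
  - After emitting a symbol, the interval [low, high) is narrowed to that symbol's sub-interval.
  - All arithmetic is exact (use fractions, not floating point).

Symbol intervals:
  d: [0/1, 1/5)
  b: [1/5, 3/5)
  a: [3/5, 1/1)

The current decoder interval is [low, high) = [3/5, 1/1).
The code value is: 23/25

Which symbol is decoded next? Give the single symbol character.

Answer: a

Derivation:
Interval width = high − low = 1/1 − 3/5 = 2/5
Scaled code = (code − low) / width = (23/25 − 3/5) / 2/5 = 4/5
  d: [0/1, 1/5) 
  b: [1/5, 3/5) 
  a: [3/5, 1/1) ← scaled code falls here ✓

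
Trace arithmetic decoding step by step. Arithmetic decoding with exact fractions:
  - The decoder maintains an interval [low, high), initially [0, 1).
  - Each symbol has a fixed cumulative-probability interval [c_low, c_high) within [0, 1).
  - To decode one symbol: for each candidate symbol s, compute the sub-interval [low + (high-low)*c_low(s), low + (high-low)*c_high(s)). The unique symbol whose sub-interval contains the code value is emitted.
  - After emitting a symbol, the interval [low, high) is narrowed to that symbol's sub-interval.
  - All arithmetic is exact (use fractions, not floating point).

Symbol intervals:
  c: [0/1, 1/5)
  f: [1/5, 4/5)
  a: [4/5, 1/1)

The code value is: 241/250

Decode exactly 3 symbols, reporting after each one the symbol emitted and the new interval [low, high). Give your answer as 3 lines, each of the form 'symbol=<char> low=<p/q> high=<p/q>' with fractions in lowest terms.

Step 1: interval [0/1, 1/1), width = 1/1 - 0/1 = 1/1
  'c': [0/1 + 1/1*0/1, 0/1 + 1/1*1/5) = [0/1, 1/5)
  'f': [0/1 + 1/1*1/5, 0/1 + 1/1*4/5) = [1/5, 4/5)
  'a': [0/1 + 1/1*4/5, 0/1 + 1/1*1/1) = [4/5, 1/1) <- contains code 241/250
  emit 'a', narrow to [4/5, 1/1)
Step 2: interval [4/5, 1/1), width = 1/1 - 4/5 = 1/5
  'c': [4/5 + 1/5*0/1, 4/5 + 1/5*1/5) = [4/5, 21/25)
  'f': [4/5 + 1/5*1/5, 4/5 + 1/5*4/5) = [21/25, 24/25)
  'a': [4/5 + 1/5*4/5, 4/5 + 1/5*1/1) = [24/25, 1/1) <- contains code 241/250
  emit 'a', narrow to [24/25, 1/1)
Step 3: interval [24/25, 1/1), width = 1/1 - 24/25 = 1/25
  'c': [24/25 + 1/25*0/1, 24/25 + 1/25*1/5) = [24/25, 121/125) <- contains code 241/250
  'f': [24/25 + 1/25*1/5, 24/25 + 1/25*4/5) = [121/125, 124/125)
  'a': [24/25 + 1/25*4/5, 24/25 + 1/25*1/1) = [124/125, 1/1)
  emit 'c', narrow to [24/25, 121/125)

Answer: symbol=a low=4/5 high=1/1
symbol=a low=24/25 high=1/1
symbol=c low=24/25 high=121/125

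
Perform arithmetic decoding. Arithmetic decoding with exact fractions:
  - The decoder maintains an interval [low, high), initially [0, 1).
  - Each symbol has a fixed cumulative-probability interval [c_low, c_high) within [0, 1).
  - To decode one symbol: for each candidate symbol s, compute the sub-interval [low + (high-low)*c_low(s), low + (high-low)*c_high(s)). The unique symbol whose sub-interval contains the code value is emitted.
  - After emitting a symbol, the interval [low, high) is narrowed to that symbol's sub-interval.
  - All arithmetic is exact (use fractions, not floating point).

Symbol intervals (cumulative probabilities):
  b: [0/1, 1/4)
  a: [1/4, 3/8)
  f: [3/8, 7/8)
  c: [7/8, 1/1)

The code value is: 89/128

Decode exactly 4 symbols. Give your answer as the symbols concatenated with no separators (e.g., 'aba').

Answer: fffa

Derivation:
Step 1: interval [0/1, 1/1), width = 1/1 - 0/1 = 1/1
  'b': [0/1 + 1/1*0/1, 0/1 + 1/1*1/4) = [0/1, 1/4)
  'a': [0/1 + 1/1*1/4, 0/1 + 1/1*3/8) = [1/4, 3/8)
  'f': [0/1 + 1/1*3/8, 0/1 + 1/1*7/8) = [3/8, 7/8) <- contains code 89/128
  'c': [0/1 + 1/1*7/8, 0/1 + 1/1*1/1) = [7/8, 1/1)
  emit 'f', narrow to [3/8, 7/8)
Step 2: interval [3/8, 7/8), width = 7/8 - 3/8 = 1/2
  'b': [3/8 + 1/2*0/1, 3/8 + 1/2*1/4) = [3/8, 1/2)
  'a': [3/8 + 1/2*1/4, 3/8 + 1/2*3/8) = [1/2, 9/16)
  'f': [3/8 + 1/2*3/8, 3/8 + 1/2*7/8) = [9/16, 13/16) <- contains code 89/128
  'c': [3/8 + 1/2*7/8, 3/8 + 1/2*1/1) = [13/16, 7/8)
  emit 'f', narrow to [9/16, 13/16)
Step 3: interval [9/16, 13/16), width = 13/16 - 9/16 = 1/4
  'b': [9/16 + 1/4*0/1, 9/16 + 1/4*1/4) = [9/16, 5/8)
  'a': [9/16 + 1/4*1/4, 9/16 + 1/4*3/8) = [5/8, 21/32)
  'f': [9/16 + 1/4*3/8, 9/16 + 1/4*7/8) = [21/32, 25/32) <- contains code 89/128
  'c': [9/16 + 1/4*7/8, 9/16 + 1/4*1/1) = [25/32, 13/16)
  emit 'f', narrow to [21/32, 25/32)
Step 4: interval [21/32, 25/32), width = 25/32 - 21/32 = 1/8
  'b': [21/32 + 1/8*0/1, 21/32 + 1/8*1/4) = [21/32, 11/16)
  'a': [21/32 + 1/8*1/4, 21/32 + 1/8*3/8) = [11/16, 45/64) <- contains code 89/128
  'f': [21/32 + 1/8*3/8, 21/32 + 1/8*7/8) = [45/64, 49/64)
  'c': [21/32 + 1/8*7/8, 21/32 + 1/8*1/1) = [49/64, 25/32)
  emit 'a', narrow to [11/16, 45/64)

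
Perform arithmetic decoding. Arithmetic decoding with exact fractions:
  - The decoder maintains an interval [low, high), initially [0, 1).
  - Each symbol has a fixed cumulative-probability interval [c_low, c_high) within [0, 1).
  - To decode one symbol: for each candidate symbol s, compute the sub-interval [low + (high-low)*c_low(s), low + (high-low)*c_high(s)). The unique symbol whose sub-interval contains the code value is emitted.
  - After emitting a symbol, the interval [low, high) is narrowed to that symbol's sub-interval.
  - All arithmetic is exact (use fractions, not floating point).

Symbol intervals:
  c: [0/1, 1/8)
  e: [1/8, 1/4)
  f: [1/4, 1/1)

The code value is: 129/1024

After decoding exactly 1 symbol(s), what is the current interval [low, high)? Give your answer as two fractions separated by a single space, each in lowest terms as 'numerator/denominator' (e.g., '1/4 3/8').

Step 1: interval [0/1, 1/1), width = 1/1 - 0/1 = 1/1
  'c': [0/1 + 1/1*0/1, 0/1 + 1/1*1/8) = [0/1, 1/8)
  'e': [0/1 + 1/1*1/8, 0/1 + 1/1*1/4) = [1/8, 1/4) <- contains code 129/1024
  'f': [0/1 + 1/1*1/4, 0/1 + 1/1*1/1) = [1/4, 1/1)
  emit 'e', narrow to [1/8, 1/4)

Answer: 1/8 1/4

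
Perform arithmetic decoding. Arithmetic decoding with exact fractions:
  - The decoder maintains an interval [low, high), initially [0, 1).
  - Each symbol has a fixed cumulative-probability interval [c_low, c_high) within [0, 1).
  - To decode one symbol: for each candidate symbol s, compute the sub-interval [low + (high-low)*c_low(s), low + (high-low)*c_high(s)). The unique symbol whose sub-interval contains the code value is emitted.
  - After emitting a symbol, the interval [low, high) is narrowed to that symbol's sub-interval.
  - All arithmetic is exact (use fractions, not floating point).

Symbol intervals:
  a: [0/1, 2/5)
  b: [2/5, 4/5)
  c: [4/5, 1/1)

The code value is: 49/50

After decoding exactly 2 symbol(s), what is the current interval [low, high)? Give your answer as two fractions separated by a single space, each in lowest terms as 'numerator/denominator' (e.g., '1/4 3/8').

Step 1: interval [0/1, 1/1), width = 1/1 - 0/1 = 1/1
  'a': [0/1 + 1/1*0/1, 0/1 + 1/1*2/5) = [0/1, 2/5)
  'b': [0/1 + 1/1*2/5, 0/1 + 1/1*4/5) = [2/5, 4/5)
  'c': [0/1 + 1/1*4/5, 0/1 + 1/1*1/1) = [4/5, 1/1) <- contains code 49/50
  emit 'c', narrow to [4/5, 1/1)
Step 2: interval [4/5, 1/1), width = 1/1 - 4/5 = 1/5
  'a': [4/5 + 1/5*0/1, 4/5 + 1/5*2/5) = [4/5, 22/25)
  'b': [4/5 + 1/5*2/5, 4/5 + 1/5*4/5) = [22/25, 24/25)
  'c': [4/5 + 1/5*4/5, 4/5 + 1/5*1/1) = [24/25, 1/1) <- contains code 49/50
  emit 'c', narrow to [24/25, 1/1)

Answer: 24/25 1/1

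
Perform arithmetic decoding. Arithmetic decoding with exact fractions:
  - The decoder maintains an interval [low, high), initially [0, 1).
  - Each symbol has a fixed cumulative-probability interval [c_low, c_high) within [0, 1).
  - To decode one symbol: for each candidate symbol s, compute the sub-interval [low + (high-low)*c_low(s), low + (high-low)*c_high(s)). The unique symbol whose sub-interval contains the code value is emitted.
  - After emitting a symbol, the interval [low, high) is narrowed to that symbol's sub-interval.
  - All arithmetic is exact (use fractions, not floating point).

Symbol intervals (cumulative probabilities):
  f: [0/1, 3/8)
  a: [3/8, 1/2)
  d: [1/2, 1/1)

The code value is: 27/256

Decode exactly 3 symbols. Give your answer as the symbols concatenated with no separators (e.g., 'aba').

Step 1: interval [0/1, 1/1), width = 1/1 - 0/1 = 1/1
  'f': [0/1 + 1/1*0/1, 0/1 + 1/1*3/8) = [0/1, 3/8) <- contains code 27/256
  'a': [0/1 + 1/1*3/8, 0/1 + 1/1*1/2) = [3/8, 1/2)
  'd': [0/1 + 1/1*1/2, 0/1 + 1/1*1/1) = [1/2, 1/1)
  emit 'f', narrow to [0/1, 3/8)
Step 2: interval [0/1, 3/8), width = 3/8 - 0/1 = 3/8
  'f': [0/1 + 3/8*0/1, 0/1 + 3/8*3/8) = [0/1, 9/64) <- contains code 27/256
  'a': [0/1 + 3/8*3/8, 0/1 + 3/8*1/2) = [9/64, 3/16)
  'd': [0/1 + 3/8*1/2, 0/1 + 3/8*1/1) = [3/16, 3/8)
  emit 'f', narrow to [0/1, 9/64)
Step 3: interval [0/1, 9/64), width = 9/64 - 0/1 = 9/64
  'f': [0/1 + 9/64*0/1, 0/1 + 9/64*3/8) = [0/1, 27/512)
  'a': [0/1 + 9/64*3/8, 0/1 + 9/64*1/2) = [27/512, 9/128)
  'd': [0/1 + 9/64*1/2, 0/1 + 9/64*1/1) = [9/128, 9/64) <- contains code 27/256
  emit 'd', narrow to [9/128, 9/64)

Answer: ffd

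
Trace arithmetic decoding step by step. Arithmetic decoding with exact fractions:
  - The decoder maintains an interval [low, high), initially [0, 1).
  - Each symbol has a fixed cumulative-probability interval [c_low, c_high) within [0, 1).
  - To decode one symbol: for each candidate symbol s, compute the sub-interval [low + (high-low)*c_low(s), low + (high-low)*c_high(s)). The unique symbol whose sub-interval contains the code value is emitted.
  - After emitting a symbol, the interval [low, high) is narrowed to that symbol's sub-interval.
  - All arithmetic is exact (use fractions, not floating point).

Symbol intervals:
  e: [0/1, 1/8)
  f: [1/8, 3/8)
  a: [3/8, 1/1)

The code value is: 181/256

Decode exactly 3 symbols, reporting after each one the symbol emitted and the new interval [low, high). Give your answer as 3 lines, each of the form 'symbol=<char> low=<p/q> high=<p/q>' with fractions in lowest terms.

Step 1: interval [0/1, 1/1), width = 1/1 - 0/1 = 1/1
  'e': [0/1 + 1/1*0/1, 0/1 + 1/1*1/8) = [0/1, 1/8)
  'f': [0/1 + 1/1*1/8, 0/1 + 1/1*3/8) = [1/8, 3/8)
  'a': [0/1 + 1/1*3/8, 0/1 + 1/1*1/1) = [3/8, 1/1) <- contains code 181/256
  emit 'a', narrow to [3/8, 1/1)
Step 2: interval [3/8, 1/1), width = 1/1 - 3/8 = 5/8
  'e': [3/8 + 5/8*0/1, 3/8 + 5/8*1/8) = [3/8, 29/64)
  'f': [3/8 + 5/8*1/8, 3/8 + 5/8*3/8) = [29/64, 39/64)
  'a': [3/8 + 5/8*3/8, 3/8 + 5/8*1/1) = [39/64, 1/1) <- contains code 181/256
  emit 'a', narrow to [39/64, 1/1)
Step 3: interval [39/64, 1/1), width = 1/1 - 39/64 = 25/64
  'e': [39/64 + 25/64*0/1, 39/64 + 25/64*1/8) = [39/64, 337/512)
  'f': [39/64 + 25/64*1/8, 39/64 + 25/64*3/8) = [337/512, 387/512) <- contains code 181/256
  'a': [39/64 + 25/64*3/8, 39/64 + 25/64*1/1) = [387/512, 1/1)
  emit 'f', narrow to [337/512, 387/512)

Answer: symbol=a low=3/8 high=1/1
symbol=a low=39/64 high=1/1
symbol=f low=337/512 high=387/512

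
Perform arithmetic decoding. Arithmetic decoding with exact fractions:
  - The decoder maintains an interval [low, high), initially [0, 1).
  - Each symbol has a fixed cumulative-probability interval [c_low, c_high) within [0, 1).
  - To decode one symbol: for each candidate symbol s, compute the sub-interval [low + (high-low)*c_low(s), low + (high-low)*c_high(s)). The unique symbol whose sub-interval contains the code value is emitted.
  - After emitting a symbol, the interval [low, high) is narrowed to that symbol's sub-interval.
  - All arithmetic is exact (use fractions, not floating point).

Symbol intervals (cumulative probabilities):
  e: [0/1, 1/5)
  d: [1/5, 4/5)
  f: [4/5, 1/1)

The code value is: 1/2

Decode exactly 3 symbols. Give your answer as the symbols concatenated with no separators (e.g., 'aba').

Step 1: interval [0/1, 1/1), width = 1/1 - 0/1 = 1/1
  'e': [0/1 + 1/1*0/1, 0/1 + 1/1*1/5) = [0/1, 1/5)
  'd': [0/1 + 1/1*1/5, 0/1 + 1/1*4/5) = [1/5, 4/5) <- contains code 1/2
  'f': [0/1 + 1/1*4/5, 0/1 + 1/1*1/1) = [4/5, 1/1)
  emit 'd', narrow to [1/5, 4/5)
Step 2: interval [1/5, 4/5), width = 4/5 - 1/5 = 3/5
  'e': [1/5 + 3/5*0/1, 1/5 + 3/5*1/5) = [1/5, 8/25)
  'd': [1/5 + 3/5*1/5, 1/5 + 3/5*4/5) = [8/25, 17/25) <- contains code 1/2
  'f': [1/5 + 3/5*4/5, 1/5 + 3/5*1/1) = [17/25, 4/5)
  emit 'd', narrow to [8/25, 17/25)
Step 3: interval [8/25, 17/25), width = 17/25 - 8/25 = 9/25
  'e': [8/25 + 9/25*0/1, 8/25 + 9/25*1/5) = [8/25, 49/125)
  'd': [8/25 + 9/25*1/5, 8/25 + 9/25*4/5) = [49/125, 76/125) <- contains code 1/2
  'f': [8/25 + 9/25*4/5, 8/25 + 9/25*1/1) = [76/125, 17/25)
  emit 'd', narrow to [49/125, 76/125)

Answer: ddd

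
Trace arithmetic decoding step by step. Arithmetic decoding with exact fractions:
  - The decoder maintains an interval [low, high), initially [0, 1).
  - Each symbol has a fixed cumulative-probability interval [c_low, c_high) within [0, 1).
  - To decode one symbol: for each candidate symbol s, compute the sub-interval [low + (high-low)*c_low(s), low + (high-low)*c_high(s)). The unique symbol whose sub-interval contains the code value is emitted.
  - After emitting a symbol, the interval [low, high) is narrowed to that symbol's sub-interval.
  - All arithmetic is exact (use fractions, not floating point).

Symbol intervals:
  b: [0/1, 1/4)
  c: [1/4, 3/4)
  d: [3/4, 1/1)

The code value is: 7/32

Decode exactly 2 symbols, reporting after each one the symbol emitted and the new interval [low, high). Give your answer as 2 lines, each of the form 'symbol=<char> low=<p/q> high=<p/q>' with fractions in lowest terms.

Step 1: interval [0/1, 1/1), width = 1/1 - 0/1 = 1/1
  'b': [0/1 + 1/1*0/1, 0/1 + 1/1*1/4) = [0/1, 1/4) <- contains code 7/32
  'c': [0/1 + 1/1*1/4, 0/1 + 1/1*3/4) = [1/4, 3/4)
  'd': [0/1 + 1/1*3/4, 0/1 + 1/1*1/1) = [3/4, 1/1)
  emit 'b', narrow to [0/1, 1/4)
Step 2: interval [0/1, 1/4), width = 1/4 - 0/1 = 1/4
  'b': [0/1 + 1/4*0/1, 0/1 + 1/4*1/4) = [0/1, 1/16)
  'c': [0/1 + 1/4*1/4, 0/1 + 1/4*3/4) = [1/16, 3/16)
  'd': [0/1 + 1/4*3/4, 0/1 + 1/4*1/1) = [3/16, 1/4) <- contains code 7/32
  emit 'd', narrow to [3/16, 1/4)

Answer: symbol=b low=0/1 high=1/4
symbol=d low=3/16 high=1/4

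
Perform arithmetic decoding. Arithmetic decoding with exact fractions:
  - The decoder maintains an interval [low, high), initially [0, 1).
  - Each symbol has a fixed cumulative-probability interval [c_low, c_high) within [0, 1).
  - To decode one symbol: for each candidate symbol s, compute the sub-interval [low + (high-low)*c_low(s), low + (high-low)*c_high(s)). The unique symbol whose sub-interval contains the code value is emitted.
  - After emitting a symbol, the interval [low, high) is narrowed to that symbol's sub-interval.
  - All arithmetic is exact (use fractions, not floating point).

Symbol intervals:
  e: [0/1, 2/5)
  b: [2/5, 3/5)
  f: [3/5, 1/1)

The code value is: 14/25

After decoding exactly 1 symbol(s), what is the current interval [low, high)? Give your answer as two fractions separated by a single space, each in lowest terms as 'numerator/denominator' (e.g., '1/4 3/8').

Step 1: interval [0/1, 1/1), width = 1/1 - 0/1 = 1/1
  'e': [0/1 + 1/1*0/1, 0/1 + 1/1*2/5) = [0/1, 2/5)
  'b': [0/1 + 1/1*2/5, 0/1 + 1/1*3/5) = [2/5, 3/5) <- contains code 14/25
  'f': [0/1 + 1/1*3/5, 0/1 + 1/1*1/1) = [3/5, 1/1)
  emit 'b', narrow to [2/5, 3/5)

Answer: 2/5 3/5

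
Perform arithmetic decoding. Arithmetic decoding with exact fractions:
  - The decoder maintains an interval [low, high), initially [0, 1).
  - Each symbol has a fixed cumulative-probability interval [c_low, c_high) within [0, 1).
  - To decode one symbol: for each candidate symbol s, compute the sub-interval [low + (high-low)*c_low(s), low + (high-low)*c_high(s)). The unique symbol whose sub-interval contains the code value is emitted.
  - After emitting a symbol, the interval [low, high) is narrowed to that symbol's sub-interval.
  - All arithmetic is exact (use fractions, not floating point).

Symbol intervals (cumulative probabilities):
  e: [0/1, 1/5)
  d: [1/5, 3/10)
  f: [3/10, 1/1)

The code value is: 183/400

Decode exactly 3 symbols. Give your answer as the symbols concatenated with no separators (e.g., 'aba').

Step 1: interval [0/1, 1/1), width = 1/1 - 0/1 = 1/1
  'e': [0/1 + 1/1*0/1, 0/1 + 1/1*1/5) = [0/1, 1/5)
  'd': [0/1 + 1/1*1/5, 0/1 + 1/1*3/10) = [1/5, 3/10)
  'f': [0/1 + 1/1*3/10, 0/1 + 1/1*1/1) = [3/10, 1/1) <- contains code 183/400
  emit 'f', narrow to [3/10, 1/1)
Step 2: interval [3/10, 1/1), width = 1/1 - 3/10 = 7/10
  'e': [3/10 + 7/10*0/1, 3/10 + 7/10*1/5) = [3/10, 11/25)
  'd': [3/10 + 7/10*1/5, 3/10 + 7/10*3/10) = [11/25, 51/100) <- contains code 183/400
  'f': [3/10 + 7/10*3/10, 3/10 + 7/10*1/1) = [51/100, 1/1)
  emit 'd', narrow to [11/25, 51/100)
Step 3: interval [11/25, 51/100), width = 51/100 - 11/25 = 7/100
  'e': [11/25 + 7/100*0/1, 11/25 + 7/100*1/5) = [11/25, 227/500)
  'd': [11/25 + 7/100*1/5, 11/25 + 7/100*3/10) = [227/500, 461/1000) <- contains code 183/400
  'f': [11/25 + 7/100*3/10, 11/25 + 7/100*1/1) = [461/1000, 51/100)
  emit 'd', narrow to [227/500, 461/1000)

Answer: fdd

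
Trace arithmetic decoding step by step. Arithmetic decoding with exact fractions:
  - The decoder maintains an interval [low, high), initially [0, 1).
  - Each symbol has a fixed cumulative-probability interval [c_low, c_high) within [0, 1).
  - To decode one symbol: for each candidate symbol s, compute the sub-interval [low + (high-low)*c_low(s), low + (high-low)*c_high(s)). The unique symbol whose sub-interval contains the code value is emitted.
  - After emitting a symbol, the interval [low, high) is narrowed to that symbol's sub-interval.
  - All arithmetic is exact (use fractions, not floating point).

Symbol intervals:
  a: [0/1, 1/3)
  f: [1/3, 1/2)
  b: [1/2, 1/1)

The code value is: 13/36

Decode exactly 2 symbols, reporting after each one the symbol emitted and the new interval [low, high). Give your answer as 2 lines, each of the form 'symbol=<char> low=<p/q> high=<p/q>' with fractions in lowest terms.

Answer: symbol=f low=1/3 high=1/2
symbol=a low=1/3 high=7/18

Derivation:
Step 1: interval [0/1, 1/1), width = 1/1 - 0/1 = 1/1
  'a': [0/1 + 1/1*0/1, 0/1 + 1/1*1/3) = [0/1, 1/3)
  'f': [0/1 + 1/1*1/3, 0/1 + 1/1*1/2) = [1/3, 1/2) <- contains code 13/36
  'b': [0/1 + 1/1*1/2, 0/1 + 1/1*1/1) = [1/2, 1/1)
  emit 'f', narrow to [1/3, 1/2)
Step 2: interval [1/3, 1/2), width = 1/2 - 1/3 = 1/6
  'a': [1/3 + 1/6*0/1, 1/3 + 1/6*1/3) = [1/3, 7/18) <- contains code 13/36
  'f': [1/3 + 1/6*1/3, 1/3 + 1/6*1/2) = [7/18, 5/12)
  'b': [1/3 + 1/6*1/2, 1/3 + 1/6*1/1) = [5/12, 1/2)
  emit 'a', narrow to [1/3, 7/18)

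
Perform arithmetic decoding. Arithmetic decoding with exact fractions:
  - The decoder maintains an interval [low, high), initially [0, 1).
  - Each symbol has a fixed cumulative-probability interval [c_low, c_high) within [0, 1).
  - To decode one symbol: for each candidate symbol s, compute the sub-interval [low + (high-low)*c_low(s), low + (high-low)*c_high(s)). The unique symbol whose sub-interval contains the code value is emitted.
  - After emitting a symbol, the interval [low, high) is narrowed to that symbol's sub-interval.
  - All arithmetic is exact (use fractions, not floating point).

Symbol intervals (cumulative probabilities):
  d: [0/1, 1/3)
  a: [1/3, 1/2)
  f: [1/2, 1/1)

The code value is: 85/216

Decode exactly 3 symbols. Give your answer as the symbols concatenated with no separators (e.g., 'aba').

Step 1: interval [0/1, 1/1), width = 1/1 - 0/1 = 1/1
  'd': [0/1 + 1/1*0/1, 0/1 + 1/1*1/3) = [0/1, 1/3)
  'a': [0/1 + 1/1*1/3, 0/1 + 1/1*1/2) = [1/3, 1/2) <- contains code 85/216
  'f': [0/1 + 1/1*1/2, 0/1 + 1/1*1/1) = [1/2, 1/1)
  emit 'a', narrow to [1/3, 1/2)
Step 2: interval [1/3, 1/2), width = 1/2 - 1/3 = 1/6
  'd': [1/3 + 1/6*0/1, 1/3 + 1/6*1/3) = [1/3, 7/18)
  'a': [1/3 + 1/6*1/3, 1/3 + 1/6*1/2) = [7/18, 5/12) <- contains code 85/216
  'f': [1/3 + 1/6*1/2, 1/3 + 1/6*1/1) = [5/12, 1/2)
  emit 'a', narrow to [7/18, 5/12)
Step 3: interval [7/18, 5/12), width = 5/12 - 7/18 = 1/36
  'd': [7/18 + 1/36*0/1, 7/18 + 1/36*1/3) = [7/18, 43/108) <- contains code 85/216
  'a': [7/18 + 1/36*1/3, 7/18 + 1/36*1/2) = [43/108, 29/72)
  'f': [7/18 + 1/36*1/2, 7/18 + 1/36*1/1) = [29/72, 5/12)
  emit 'd', narrow to [7/18, 43/108)

Answer: aad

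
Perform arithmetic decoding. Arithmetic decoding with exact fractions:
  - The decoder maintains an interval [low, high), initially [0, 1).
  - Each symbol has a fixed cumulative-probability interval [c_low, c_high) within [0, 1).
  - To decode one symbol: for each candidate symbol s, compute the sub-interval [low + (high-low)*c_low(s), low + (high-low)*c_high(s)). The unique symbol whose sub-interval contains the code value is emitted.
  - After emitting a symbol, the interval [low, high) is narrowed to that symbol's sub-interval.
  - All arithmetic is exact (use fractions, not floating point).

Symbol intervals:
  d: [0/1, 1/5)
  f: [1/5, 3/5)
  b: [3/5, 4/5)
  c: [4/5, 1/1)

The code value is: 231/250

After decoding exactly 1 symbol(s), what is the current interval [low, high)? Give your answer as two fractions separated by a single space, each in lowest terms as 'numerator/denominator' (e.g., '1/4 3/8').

Answer: 4/5 1/1

Derivation:
Step 1: interval [0/1, 1/1), width = 1/1 - 0/1 = 1/1
  'd': [0/1 + 1/1*0/1, 0/1 + 1/1*1/5) = [0/1, 1/5)
  'f': [0/1 + 1/1*1/5, 0/1 + 1/1*3/5) = [1/5, 3/5)
  'b': [0/1 + 1/1*3/5, 0/1 + 1/1*4/5) = [3/5, 4/5)
  'c': [0/1 + 1/1*4/5, 0/1 + 1/1*1/1) = [4/5, 1/1) <- contains code 231/250
  emit 'c', narrow to [4/5, 1/1)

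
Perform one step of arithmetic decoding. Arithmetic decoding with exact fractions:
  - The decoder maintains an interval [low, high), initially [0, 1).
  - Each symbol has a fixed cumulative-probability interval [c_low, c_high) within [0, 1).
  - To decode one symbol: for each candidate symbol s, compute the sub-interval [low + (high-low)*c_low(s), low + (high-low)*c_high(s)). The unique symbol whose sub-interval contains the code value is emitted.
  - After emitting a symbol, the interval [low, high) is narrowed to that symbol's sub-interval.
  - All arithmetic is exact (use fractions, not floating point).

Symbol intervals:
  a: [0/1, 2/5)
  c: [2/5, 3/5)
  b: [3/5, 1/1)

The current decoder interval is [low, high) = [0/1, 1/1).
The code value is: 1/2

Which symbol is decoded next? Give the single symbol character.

Answer: c

Derivation:
Interval width = high − low = 1/1 − 0/1 = 1/1
Scaled code = (code − low) / width = (1/2 − 0/1) / 1/1 = 1/2
  a: [0/1, 2/5) 
  c: [2/5, 3/5) ← scaled code falls here ✓
  b: [3/5, 1/1) 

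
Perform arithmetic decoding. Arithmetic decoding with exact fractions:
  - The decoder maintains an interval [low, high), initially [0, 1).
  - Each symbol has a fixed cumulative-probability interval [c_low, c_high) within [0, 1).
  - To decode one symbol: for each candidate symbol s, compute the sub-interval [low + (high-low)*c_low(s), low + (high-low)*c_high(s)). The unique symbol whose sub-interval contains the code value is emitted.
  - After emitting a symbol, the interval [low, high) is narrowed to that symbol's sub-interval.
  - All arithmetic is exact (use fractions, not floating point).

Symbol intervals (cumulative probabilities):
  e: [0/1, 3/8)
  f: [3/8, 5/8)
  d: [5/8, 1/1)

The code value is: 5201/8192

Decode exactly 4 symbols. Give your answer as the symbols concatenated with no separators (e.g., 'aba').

Step 1: interval [0/1, 1/1), width = 1/1 - 0/1 = 1/1
  'e': [0/1 + 1/1*0/1, 0/1 + 1/1*3/8) = [0/1, 3/8)
  'f': [0/1 + 1/1*3/8, 0/1 + 1/1*5/8) = [3/8, 5/8)
  'd': [0/1 + 1/1*5/8, 0/1 + 1/1*1/1) = [5/8, 1/1) <- contains code 5201/8192
  emit 'd', narrow to [5/8, 1/1)
Step 2: interval [5/8, 1/1), width = 1/1 - 5/8 = 3/8
  'e': [5/8 + 3/8*0/1, 5/8 + 3/8*3/8) = [5/8, 49/64) <- contains code 5201/8192
  'f': [5/8 + 3/8*3/8, 5/8 + 3/8*5/8) = [49/64, 55/64)
  'd': [5/8 + 3/8*5/8, 5/8 + 3/8*1/1) = [55/64, 1/1)
  emit 'e', narrow to [5/8, 49/64)
Step 3: interval [5/8, 49/64), width = 49/64 - 5/8 = 9/64
  'e': [5/8 + 9/64*0/1, 5/8 + 9/64*3/8) = [5/8, 347/512) <- contains code 5201/8192
  'f': [5/8 + 9/64*3/8, 5/8 + 9/64*5/8) = [347/512, 365/512)
  'd': [5/8 + 9/64*5/8, 5/8 + 9/64*1/1) = [365/512, 49/64)
  emit 'e', narrow to [5/8, 347/512)
Step 4: interval [5/8, 347/512), width = 347/512 - 5/8 = 27/512
  'e': [5/8 + 27/512*0/1, 5/8 + 27/512*3/8) = [5/8, 2641/4096) <- contains code 5201/8192
  'f': [5/8 + 27/512*3/8, 5/8 + 27/512*5/8) = [2641/4096, 2695/4096)
  'd': [5/8 + 27/512*5/8, 5/8 + 27/512*1/1) = [2695/4096, 347/512)
  emit 'e', narrow to [5/8, 2641/4096)

Answer: deee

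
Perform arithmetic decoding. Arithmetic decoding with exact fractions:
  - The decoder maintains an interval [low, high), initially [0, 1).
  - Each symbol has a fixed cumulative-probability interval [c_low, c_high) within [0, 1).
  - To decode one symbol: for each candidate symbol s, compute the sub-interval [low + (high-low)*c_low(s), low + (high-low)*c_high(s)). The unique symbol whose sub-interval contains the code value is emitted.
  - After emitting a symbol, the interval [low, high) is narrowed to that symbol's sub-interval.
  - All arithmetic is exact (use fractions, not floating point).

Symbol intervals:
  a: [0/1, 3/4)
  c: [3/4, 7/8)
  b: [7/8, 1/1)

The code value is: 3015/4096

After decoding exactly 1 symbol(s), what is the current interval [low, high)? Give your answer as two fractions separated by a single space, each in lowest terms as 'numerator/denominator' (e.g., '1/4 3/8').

Step 1: interval [0/1, 1/1), width = 1/1 - 0/1 = 1/1
  'a': [0/1 + 1/1*0/1, 0/1 + 1/1*3/4) = [0/1, 3/4) <- contains code 3015/4096
  'c': [0/1 + 1/1*3/4, 0/1 + 1/1*7/8) = [3/4, 7/8)
  'b': [0/1 + 1/1*7/8, 0/1 + 1/1*1/1) = [7/8, 1/1)
  emit 'a', narrow to [0/1, 3/4)

Answer: 0/1 3/4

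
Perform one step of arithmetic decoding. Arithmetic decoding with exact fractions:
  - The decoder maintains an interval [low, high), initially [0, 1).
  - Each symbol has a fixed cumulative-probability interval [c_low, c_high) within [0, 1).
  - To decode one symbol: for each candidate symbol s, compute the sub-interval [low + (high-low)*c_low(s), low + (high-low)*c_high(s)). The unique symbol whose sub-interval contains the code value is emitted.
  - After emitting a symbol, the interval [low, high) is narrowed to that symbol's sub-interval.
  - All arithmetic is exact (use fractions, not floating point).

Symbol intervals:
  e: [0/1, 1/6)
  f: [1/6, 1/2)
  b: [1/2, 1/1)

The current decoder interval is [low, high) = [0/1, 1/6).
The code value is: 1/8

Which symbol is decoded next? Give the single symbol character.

Answer: b

Derivation:
Interval width = high − low = 1/6 − 0/1 = 1/6
Scaled code = (code − low) / width = (1/8 − 0/1) / 1/6 = 3/4
  e: [0/1, 1/6) 
  f: [1/6, 1/2) 
  b: [1/2, 1/1) ← scaled code falls here ✓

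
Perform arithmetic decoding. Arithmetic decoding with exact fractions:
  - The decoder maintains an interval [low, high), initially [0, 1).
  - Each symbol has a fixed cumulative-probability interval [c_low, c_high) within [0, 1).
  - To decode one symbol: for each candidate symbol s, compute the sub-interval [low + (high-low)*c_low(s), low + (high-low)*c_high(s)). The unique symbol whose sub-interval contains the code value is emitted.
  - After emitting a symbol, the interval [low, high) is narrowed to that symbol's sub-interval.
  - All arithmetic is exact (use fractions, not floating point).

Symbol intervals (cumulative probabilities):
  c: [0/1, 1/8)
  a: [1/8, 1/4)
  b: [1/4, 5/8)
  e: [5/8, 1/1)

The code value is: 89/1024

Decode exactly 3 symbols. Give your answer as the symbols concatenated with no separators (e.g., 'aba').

Step 1: interval [0/1, 1/1), width = 1/1 - 0/1 = 1/1
  'c': [0/1 + 1/1*0/1, 0/1 + 1/1*1/8) = [0/1, 1/8) <- contains code 89/1024
  'a': [0/1 + 1/1*1/8, 0/1 + 1/1*1/4) = [1/8, 1/4)
  'b': [0/1 + 1/1*1/4, 0/1 + 1/1*5/8) = [1/4, 5/8)
  'e': [0/1 + 1/1*5/8, 0/1 + 1/1*1/1) = [5/8, 1/1)
  emit 'c', narrow to [0/1, 1/8)
Step 2: interval [0/1, 1/8), width = 1/8 - 0/1 = 1/8
  'c': [0/1 + 1/8*0/1, 0/1 + 1/8*1/8) = [0/1, 1/64)
  'a': [0/1 + 1/8*1/8, 0/1 + 1/8*1/4) = [1/64, 1/32)
  'b': [0/1 + 1/8*1/4, 0/1 + 1/8*5/8) = [1/32, 5/64)
  'e': [0/1 + 1/8*5/8, 0/1 + 1/8*1/1) = [5/64, 1/8) <- contains code 89/1024
  emit 'e', narrow to [5/64, 1/8)
Step 3: interval [5/64, 1/8), width = 1/8 - 5/64 = 3/64
  'c': [5/64 + 3/64*0/1, 5/64 + 3/64*1/8) = [5/64, 43/512)
  'a': [5/64 + 3/64*1/8, 5/64 + 3/64*1/4) = [43/512, 23/256) <- contains code 89/1024
  'b': [5/64 + 3/64*1/4, 5/64 + 3/64*5/8) = [23/256, 55/512)
  'e': [5/64 + 3/64*5/8, 5/64 + 3/64*1/1) = [55/512, 1/8)
  emit 'a', narrow to [43/512, 23/256)

Answer: cea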